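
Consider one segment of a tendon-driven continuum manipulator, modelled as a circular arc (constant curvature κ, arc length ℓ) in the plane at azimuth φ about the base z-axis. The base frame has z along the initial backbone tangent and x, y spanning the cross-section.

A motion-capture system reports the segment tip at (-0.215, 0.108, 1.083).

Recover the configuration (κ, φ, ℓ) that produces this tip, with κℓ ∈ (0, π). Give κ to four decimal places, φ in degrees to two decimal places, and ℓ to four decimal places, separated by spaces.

ρ = √(x²+y²) = √(-0.215² + 0.108²) = 0.24060
φ = atan2(y, x) mod 360° = atan2(0.108, -0.215) = 153.3285°
|p|² = ρ² + z² = 0.24060² + 1.083² = 1.23078
κ = 2ρ / |p|² = 2×0.24060 / 1.23078 = 0.39097
θ = 2·atan2(ρ, z) = 2·atan2(0.24060, 1.083) = 0.43722 rad
ℓ = θ/κ = 0.43722/0.39097 = 1.11829

0.3910 153.33 1.1183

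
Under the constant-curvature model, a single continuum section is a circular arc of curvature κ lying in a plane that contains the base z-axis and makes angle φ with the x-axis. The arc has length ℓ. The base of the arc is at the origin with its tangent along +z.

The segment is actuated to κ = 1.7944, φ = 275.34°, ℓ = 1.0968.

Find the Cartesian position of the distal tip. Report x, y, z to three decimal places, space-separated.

0.072 -0.770 0.514

θ = κ·ℓ = 1.7944 × 1.0968 = 1.96810 rad
ρ = (1 − cos θ)/κ = (1 − -0.38693)/1.7944 = 0.77292
z = sin θ / κ = 0.92211/1.7944 = 0.51388
x = ρ cos φ = 0.77292 × cos(275.34°) = 0.07193
y = ρ sin φ = 0.77292 × sin(275.34°) = -0.76957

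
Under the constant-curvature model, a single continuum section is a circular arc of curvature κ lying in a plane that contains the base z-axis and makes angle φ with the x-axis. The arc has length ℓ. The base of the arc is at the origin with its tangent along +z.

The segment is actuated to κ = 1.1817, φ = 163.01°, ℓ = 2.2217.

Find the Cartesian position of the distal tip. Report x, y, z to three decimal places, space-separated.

-1.513 0.462 0.418

θ = κ·ℓ = 1.1817 × 2.2217 = 2.62538 rad
ρ = (1 − cos θ)/κ = (1 − -0.86970)/1.1817 = 1.58221
z = sin θ / κ = 0.49359/1.1817 = 0.41769
x = ρ cos φ = 1.58221 × cos(163.01°) = -1.51315
y = ρ sin φ = 1.58221 × sin(163.01°) = 0.46233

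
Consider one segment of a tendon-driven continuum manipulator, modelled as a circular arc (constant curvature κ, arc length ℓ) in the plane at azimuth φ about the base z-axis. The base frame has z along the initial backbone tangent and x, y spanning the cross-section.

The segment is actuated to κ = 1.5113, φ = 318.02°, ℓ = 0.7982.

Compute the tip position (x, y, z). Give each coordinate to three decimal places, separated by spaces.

0.317 -0.285 0.618

θ = κ·ℓ = 1.5113 × 0.7982 = 1.20632 rad
ρ = (1 − cos θ)/κ = (1 − 0.35646)/1.5113 = 0.42582
z = sin θ / κ = 0.93431/1.5113 = 0.61822
x = ρ cos φ = 0.42582 × cos(318.02°) = 0.31654
y = ρ sin φ = 0.42582 × sin(318.02°) = -0.28482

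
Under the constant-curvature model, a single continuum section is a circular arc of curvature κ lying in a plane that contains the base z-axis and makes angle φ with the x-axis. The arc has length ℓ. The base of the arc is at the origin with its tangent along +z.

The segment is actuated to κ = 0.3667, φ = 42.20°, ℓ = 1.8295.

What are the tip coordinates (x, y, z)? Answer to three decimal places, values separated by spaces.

θ = κ·ℓ = 0.3667 × 1.8295 = 0.67088 rad
ρ = (1 − cos θ)/κ = (1 − 0.78328)/0.3667 = 0.59101
z = sin θ / κ = 0.62167/0.3667 = 1.69532
x = ρ cos φ = 0.59101 × cos(42.20°) = 0.43782
y = ρ sin φ = 0.59101 × sin(42.20°) = 0.39699

0.438 0.397 1.695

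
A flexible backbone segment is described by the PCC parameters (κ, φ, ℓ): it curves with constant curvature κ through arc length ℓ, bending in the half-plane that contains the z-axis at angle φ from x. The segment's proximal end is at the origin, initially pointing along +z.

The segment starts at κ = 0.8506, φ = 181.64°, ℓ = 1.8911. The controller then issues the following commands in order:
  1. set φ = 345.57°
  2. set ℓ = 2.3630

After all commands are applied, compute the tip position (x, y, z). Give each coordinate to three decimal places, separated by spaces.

1.623 -0.418 1.064

initial: κ=0.8506, φ=181.64°, ℓ=1.8911
cmd 1: set φ=345.57° → (κ,φ,ℓ)=(0.8506,345.57°,1.8911) → tip=(1.1815,-0.3040,1.1748)
cmd 2: set ℓ=2.3630 → (κ,φ,ℓ)=(0.8506,345.57°,2.3630) → tip=(1.6227,-0.4175,1.0641)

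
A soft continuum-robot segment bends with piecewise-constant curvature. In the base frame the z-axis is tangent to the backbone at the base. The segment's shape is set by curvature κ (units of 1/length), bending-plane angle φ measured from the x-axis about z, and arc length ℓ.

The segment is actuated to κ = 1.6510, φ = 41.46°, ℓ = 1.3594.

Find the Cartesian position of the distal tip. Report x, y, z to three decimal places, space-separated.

θ = κ·ℓ = 1.6510 × 1.3594 = 2.24437 rad
ρ = (1 − cos θ)/κ = (1 − -0.62378)/1.6510 = 0.98351
z = sin θ / κ = 0.78160/1.6510 = 0.47341
x = ρ cos φ = 0.98351 × cos(41.46°) = 0.73706
y = ρ sin φ = 0.98351 × sin(41.46°) = 0.65118

0.737 0.651 0.473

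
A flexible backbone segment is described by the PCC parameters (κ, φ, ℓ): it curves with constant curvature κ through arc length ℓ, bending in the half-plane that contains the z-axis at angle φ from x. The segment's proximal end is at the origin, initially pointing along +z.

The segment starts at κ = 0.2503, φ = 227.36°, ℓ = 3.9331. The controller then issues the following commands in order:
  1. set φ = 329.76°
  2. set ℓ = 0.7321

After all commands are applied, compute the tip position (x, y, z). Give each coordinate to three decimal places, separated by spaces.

initial: κ=0.2503, φ=227.36°, ℓ=3.9331
cmd 1: set φ=329.76° → (κ,φ,ℓ)=(0.2503,329.76°,3.9331) → tip=(1.5417,-0.8988,3.3279)
cmd 2: set ℓ=0.7321 → (κ,φ,ℓ)=(0.2503,329.76°,0.7321) → tip=(0.0578,-0.0337,0.7280)

0.058 -0.034 0.728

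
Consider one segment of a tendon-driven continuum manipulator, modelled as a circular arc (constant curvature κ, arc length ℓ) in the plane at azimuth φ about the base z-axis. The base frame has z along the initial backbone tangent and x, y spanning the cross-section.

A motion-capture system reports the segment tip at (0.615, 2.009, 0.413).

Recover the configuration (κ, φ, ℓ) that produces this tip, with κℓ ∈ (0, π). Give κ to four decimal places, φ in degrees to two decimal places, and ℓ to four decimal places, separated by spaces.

0.9165 72.98 3.0042

ρ = √(x²+y²) = √(0.615² + 2.009²) = 2.10102
φ = atan2(y, x) mod 360° = atan2(2.009, 0.615) = 72.9795°
|p|² = ρ² + z² = 2.10102² + 0.413² = 4.58488
κ = 2ρ / |p|² = 2×2.10102 / 4.58488 = 0.91650
θ = 2·atan2(ρ, z) = 2·atan2(2.10102, 0.413) = 2.75340 rad
ℓ = θ/κ = 2.75340/0.91650 = 3.00425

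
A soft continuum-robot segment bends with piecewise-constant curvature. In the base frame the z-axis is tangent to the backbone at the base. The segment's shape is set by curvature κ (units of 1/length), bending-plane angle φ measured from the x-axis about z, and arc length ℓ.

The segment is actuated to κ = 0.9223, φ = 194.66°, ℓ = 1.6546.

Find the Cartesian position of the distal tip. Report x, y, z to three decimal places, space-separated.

-1.002 -0.262 1.083

θ = κ·ℓ = 0.9223 × 1.6546 = 1.52604 rad
ρ = (1 − cos θ)/κ = (1 − 0.04474)/0.9223 = 1.03573
z = sin θ / κ = 0.99900/0.9223 = 1.08316
x = ρ cos φ = 1.03573 × cos(194.66°) = -1.00201
y = ρ sin φ = 1.03573 × sin(194.66°) = -0.26213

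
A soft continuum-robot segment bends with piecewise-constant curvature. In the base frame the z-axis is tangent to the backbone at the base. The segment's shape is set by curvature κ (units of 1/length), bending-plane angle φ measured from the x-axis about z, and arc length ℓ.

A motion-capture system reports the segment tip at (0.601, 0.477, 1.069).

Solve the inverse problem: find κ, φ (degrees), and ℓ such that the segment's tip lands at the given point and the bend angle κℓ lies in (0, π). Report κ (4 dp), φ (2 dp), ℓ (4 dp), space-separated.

0.8863 38.44 1.4049

ρ = √(x²+y²) = √(0.601² + 0.477²) = 0.76729
φ = atan2(y, x) mod 360° = atan2(0.477, 0.601) = 38.4382°
|p|² = ρ² + z² = 0.76729² + 1.069² = 1.73149
κ = 2ρ / |p|² = 2×0.76729 / 1.73149 = 0.88627
θ = 2·atan2(ρ, z) = 2·atan2(0.76729, 1.069) = 1.24509 rad
ℓ = θ/κ = 1.24509/0.88627 = 1.40487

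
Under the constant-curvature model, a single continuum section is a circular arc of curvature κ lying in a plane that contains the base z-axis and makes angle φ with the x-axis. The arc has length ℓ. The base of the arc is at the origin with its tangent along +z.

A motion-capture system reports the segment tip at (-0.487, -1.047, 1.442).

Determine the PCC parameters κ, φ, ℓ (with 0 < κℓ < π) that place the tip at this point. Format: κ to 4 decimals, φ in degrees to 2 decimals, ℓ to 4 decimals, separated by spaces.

0.6767 245.06 1.9956

ρ = √(x²+y²) = √(-0.487² + -1.047²) = 1.15472
φ = atan2(y, x) mod 360° = atan2(-1.047, -0.487) = 245.0550°
|p|² = ρ² + z² = 1.15472² + 1.442² = 3.41274
κ = 2ρ / |p|² = 2×1.15472 / 3.41274 = 0.67671
θ = 2·atan2(ρ, z) = 2·atan2(1.15472, 1.442) = 1.35043 rad
ℓ = θ/κ = 1.35043/0.67671 = 1.99558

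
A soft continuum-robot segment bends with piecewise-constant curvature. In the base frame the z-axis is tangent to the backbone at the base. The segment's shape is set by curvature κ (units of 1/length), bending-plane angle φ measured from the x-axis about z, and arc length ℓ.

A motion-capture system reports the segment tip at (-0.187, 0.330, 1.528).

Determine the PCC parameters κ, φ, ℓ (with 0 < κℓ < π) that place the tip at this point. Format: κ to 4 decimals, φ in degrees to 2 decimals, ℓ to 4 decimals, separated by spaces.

0.3061 119.54 1.5900

ρ = √(x²+y²) = √(-0.187² + 0.330²) = 0.37930
φ = atan2(y, x) mod 360° = atan2(0.330, -0.187) = 119.5388°
|p|² = ρ² + z² = 0.37930² + 1.528² = 2.47865
κ = 2ρ / |p|² = 2×0.37930 / 2.47865 = 0.30605
θ = 2·atan2(ρ, z) = 2·atan2(0.37930, 1.528) = 0.48663 rad
ℓ = θ/κ = 0.48663/0.30605 = 1.59002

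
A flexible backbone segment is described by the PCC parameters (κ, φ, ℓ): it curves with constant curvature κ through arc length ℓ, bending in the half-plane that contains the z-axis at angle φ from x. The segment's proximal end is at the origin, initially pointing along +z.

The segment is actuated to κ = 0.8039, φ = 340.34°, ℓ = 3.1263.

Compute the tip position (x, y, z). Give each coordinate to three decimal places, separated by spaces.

θ = κ·ℓ = 0.8039 × 3.1263 = 2.51323 rad
ρ = (1 − cos θ)/κ = (1 − -0.80899)/0.8039 = 2.25027
z = sin θ / κ = 0.58782/0.8039 = 0.73121
x = ρ cos φ = 2.25027 × cos(340.34°) = 2.11909
y = ρ sin φ = 2.25027 × sin(340.34°) = -0.75708

2.119 -0.757 0.731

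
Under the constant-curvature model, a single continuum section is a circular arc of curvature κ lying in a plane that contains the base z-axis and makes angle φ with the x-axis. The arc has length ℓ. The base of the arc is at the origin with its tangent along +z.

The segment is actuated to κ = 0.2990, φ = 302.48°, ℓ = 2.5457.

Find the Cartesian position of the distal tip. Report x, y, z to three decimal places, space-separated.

0.496 -0.779 2.307

θ = κ·ℓ = 0.2990 × 2.5457 = 0.76116 rad
ρ = (1 − cos θ)/κ = (1 − 0.72403)/0.2990 = 0.92297
z = sin θ / κ = 0.68976/0.2990 = 2.30691
x = ρ cos φ = 0.92297 × cos(302.48°) = 0.49564
y = ρ sin φ = 0.92297 × sin(302.48°) = -0.77859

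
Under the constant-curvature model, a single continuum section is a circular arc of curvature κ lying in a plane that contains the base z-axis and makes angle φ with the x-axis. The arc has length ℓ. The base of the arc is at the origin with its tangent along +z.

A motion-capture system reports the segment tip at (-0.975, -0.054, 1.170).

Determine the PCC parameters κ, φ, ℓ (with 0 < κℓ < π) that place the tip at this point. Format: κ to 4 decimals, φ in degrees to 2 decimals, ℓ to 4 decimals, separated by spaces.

ρ = √(x²+y²) = √(-0.975² + -0.054²) = 0.97649
φ = atan2(y, x) mod 360° = atan2(-0.054, -0.975) = 183.1701°
|p|² = ρ² + z² = 0.97649² + 1.170² = 2.32244
κ = 2ρ / |p|² = 2×0.97649 / 2.32244 = 0.84092
θ = 2·atan2(ρ, z) = 2·atan2(0.97649, 1.170) = 1.39098 rad
ℓ = θ/κ = 1.39098/0.84092 = 1.65412

0.8409 183.17 1.6541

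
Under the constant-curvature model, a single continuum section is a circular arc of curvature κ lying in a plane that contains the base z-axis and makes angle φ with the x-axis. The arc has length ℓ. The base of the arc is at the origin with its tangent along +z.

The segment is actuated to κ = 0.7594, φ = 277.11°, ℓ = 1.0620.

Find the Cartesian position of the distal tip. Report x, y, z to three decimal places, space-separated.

0.050 -0.402 0.951

θ = κ·ℓ = 0.7594 × 1.0620 = 0.80648 rad
ρ = (1 − cos θ)/κ = (1 − 0.69204)/0.7594 = 0.40553
z = sin θ / κ = 0.72186/0.7594 = 0.95056
x = ρ cos φ = 0.40553 × cos(277.11°) = 0.05019
y = ρ sin φ = 0.40553 × sin(277.11°) = -0.40241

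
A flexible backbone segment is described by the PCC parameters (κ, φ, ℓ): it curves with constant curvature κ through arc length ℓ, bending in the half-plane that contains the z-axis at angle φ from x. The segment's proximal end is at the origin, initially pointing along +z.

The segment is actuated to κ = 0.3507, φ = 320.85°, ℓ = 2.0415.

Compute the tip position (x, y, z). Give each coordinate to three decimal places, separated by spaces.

θ = κ·ℓ = 0.3507 × 2.0415 = 0.71595 rad
ρ = (1 − cos θ)/κ = (1 − 0.75447)/0.3507 = 0.70012
z = sin θ / κ = 0.65634/0.3507 = 1.87151
x = ρ cos φ = 0.70012 × cos(320.85°) = 0.54294
y = ρ sin φ = 0.70012 × sin(320.85°) = -0.44202

0.543 -0.442 1.872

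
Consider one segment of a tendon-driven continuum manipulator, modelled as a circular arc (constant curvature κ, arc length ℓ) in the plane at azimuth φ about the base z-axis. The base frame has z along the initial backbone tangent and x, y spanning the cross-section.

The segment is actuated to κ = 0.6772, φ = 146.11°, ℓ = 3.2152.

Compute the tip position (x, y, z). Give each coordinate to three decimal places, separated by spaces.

-1.925 1.293 1.213

θ = κ·ℓ = 0.6772 × 3.2152 = 2.17733 rad
ρ = (1 − cos θ)/κ = (1 − -0.57003)/0.6772 = 2.31841
z = sin θ / κ = 0.82163/0.6772 = 1.21327
x = ρ cos φ = 2.31841 × cos(146.11°) = -1.92453
y = ρ sin φ = 2.31841 × sin(146.11°) = 1.29274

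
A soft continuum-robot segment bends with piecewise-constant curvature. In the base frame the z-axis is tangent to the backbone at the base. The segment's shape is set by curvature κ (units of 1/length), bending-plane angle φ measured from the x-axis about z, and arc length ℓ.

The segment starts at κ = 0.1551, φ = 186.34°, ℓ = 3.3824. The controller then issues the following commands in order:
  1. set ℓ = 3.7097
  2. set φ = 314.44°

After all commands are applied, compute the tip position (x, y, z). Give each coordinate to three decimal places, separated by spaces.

0.727 -0.741 3.508

initial: κ=0.1551, φ=186.34°, ℓ=3.3824
cmd 1: set ℓ=3.7097 → (κ,φ,ℓ)=(0.1551,186.34°,3.7097) → tip=(-1.0318,-0.1146,3.5084)
cmd 2: set φ=314.44° → (κ,φ,ℓ)=(0.1551,314.44°,3.7097) → tip=(0.7268,-0.7412,3.5084)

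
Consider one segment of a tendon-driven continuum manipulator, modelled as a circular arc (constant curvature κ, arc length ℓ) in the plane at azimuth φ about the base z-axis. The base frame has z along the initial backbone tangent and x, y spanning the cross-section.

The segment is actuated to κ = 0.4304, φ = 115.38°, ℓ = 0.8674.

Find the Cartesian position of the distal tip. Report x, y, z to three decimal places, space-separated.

-0.069 0.145 0.847

θ = κ·ℓ = 0.4304 × 0.8674 = 0.37333 rad
ρ = (1 − cos θ)/κ = (1 − 0.93112)/0.4304 = 0.16004
z = sin θ / κ = 0.36472/0.4304 = 0.84739
x = ρ cos φ = 0.16004 × cos(115.38°) = -0.06860
y = ρ sin φ = 0.16004 × sin(115.38°) = 0.14459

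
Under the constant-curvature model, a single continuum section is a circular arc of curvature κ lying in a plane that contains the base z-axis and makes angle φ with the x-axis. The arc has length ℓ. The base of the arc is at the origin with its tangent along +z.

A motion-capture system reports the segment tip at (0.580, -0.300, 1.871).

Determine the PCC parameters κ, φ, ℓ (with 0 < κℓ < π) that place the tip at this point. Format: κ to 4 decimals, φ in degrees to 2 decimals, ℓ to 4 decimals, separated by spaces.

ρ = √(x²+y²) = √(0.580² + -0.300²) = 0.65299
φ = atan2(y, x) mod 360° = atan2(-0.300, 0.580) = 332.6501°
|p|² = ρ² + z² = 0.65299² + 1.871² = 3.92704
κ = 2ρ / |p|² = 2×0.65299 / 3.92704 = 0.33256
θ = 2·atan2(ρ, z) = 2·atan2(0.65299, 1.871) = 0.67158 rad
ℓ = θ/κ = 0.67158/0.33256 = 2.01941

0.3326 332.65 2.0194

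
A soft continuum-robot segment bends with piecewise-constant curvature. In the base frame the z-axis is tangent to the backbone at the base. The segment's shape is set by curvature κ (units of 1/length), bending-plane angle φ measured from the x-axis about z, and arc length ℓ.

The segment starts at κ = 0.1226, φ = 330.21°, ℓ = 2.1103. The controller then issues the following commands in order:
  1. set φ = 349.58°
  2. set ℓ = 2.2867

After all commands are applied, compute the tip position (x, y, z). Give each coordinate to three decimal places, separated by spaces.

0.313 -0.058 2.257

initial: κ=0.1226, φ=330.21°, ℓ=2.1103
cmd 1: set φ=349.58° → (κ,φ,ℓ)=(0.1226,349.58°,2.1103) → tip=(0.2670,-0.0491,2.0868)
cmd 2: set ℓ=2.2867 → (κ,φ,ℓ)=(0.1226,349.58°,2.2867) → tip=(0.3132,-0.0576,2.2569)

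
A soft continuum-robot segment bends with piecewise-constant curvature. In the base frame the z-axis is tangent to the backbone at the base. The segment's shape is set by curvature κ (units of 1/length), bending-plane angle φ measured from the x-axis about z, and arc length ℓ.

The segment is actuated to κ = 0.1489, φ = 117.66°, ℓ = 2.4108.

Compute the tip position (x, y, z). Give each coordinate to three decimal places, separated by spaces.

θ = κ·ℓ = 0.1489 × 2.4108 = 0.35897 rad
ρ = (1 − cos θ)/κ = (1 − 0.93626)/0.1489 = 0.42807
z = sin θ / κ = 0.35131/0.1489 = 2.35936
x = ρ cos φ = 0.42807 × cos(117.66°) = -0.19872
y = ρ sin φ = 0.42807 × sin(117.66°) = 0.37915

-0.199 0.379 2.359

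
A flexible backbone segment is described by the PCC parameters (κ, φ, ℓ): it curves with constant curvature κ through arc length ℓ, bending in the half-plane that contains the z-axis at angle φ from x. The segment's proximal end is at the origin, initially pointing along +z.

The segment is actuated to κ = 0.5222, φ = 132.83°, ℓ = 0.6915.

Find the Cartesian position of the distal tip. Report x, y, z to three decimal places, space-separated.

-0.084 0.091 0.677

θ = κ·ℓ = 0.5222 × 0.6915 = 0.36110 rad
ρ = (1 − cos θ)/κ = (1 − 0.93551)/0.5222 = 0.12350
z = sin θ / κ = 0.35330/0.5222 = 0.67657
x = ρ cos φ = 0.12350 × cos(132.83°) = -0.08396
y = ρ sin φ = 0.12350 × sin(132.83°) = 0.09057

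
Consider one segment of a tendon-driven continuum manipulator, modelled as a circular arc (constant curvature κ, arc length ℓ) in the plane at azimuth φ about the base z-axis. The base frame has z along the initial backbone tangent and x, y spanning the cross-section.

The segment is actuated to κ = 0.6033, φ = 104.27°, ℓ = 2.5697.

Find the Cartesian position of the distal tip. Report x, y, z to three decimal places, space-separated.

θ = κ·ℓ = 0.6033 × 2.5697 = 1.55030 rad
ρ = (1 − cos θ)/κ = (1 − 0.02049)/0.6033 = 1.62358
z = sin θ / κ = 0.99979/0.6033 = 1.65720
x = ρ cos φ = 1.62358 × cos(104.27°) = -0.40020
y = ρ sin φ = 1.62358 × sin(104.27°) = 1.57348

-0.400 1.573 1.657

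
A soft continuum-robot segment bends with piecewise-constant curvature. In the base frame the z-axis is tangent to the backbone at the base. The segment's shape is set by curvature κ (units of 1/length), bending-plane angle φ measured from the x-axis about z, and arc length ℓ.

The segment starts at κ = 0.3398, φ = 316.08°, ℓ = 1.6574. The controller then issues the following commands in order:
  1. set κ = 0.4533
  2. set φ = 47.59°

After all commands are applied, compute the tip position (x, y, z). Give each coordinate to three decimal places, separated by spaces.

0.401 0.438 1.506

initial: κ=0.3398, φ=316.08°, ℓ=1.6574
cmd 1: set κ=0.4533 → (κ,φ,ℓ)=(0.4533,316.08°,1.6574) → tip=(0.4278,-0.4119,1.5058)
cmd 2: set φ=47.59° → (κ,φ,ℓ)=(0.4533,47.59°,1.6574) → tip=(0.4005,0.4385,1.5058)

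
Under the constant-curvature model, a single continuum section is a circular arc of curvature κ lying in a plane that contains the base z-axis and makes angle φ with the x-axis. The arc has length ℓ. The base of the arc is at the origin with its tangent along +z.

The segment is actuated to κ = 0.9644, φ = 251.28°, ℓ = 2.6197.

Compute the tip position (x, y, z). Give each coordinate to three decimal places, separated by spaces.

-0.605 -1.784 0.598

θ = κ·ℓ = 0.9644 × 2.6197 = 2.52644 rad
ρ = (1 − cos θ)/κ = (1 − -0.81668)/0.9644 = 1.88375
z = sin θ / κ = 0.57708/0.9644 = 0.59839
x = ρ cos φ = 1.88375 × cos(251.28°) = -0.60458
y = ρ sin φ = 1.88375 × sin(251.28°) = -1.78409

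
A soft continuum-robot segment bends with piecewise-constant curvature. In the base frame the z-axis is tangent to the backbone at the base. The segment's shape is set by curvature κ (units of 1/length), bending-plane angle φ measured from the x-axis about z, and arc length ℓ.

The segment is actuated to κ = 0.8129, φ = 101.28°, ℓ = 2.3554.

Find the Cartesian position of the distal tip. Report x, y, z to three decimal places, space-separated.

θ = κ·ℓ = 0.8129 × 2.3554 = 1.91470 rad
ρ = (1 − cos θ)/κ = (1 − -0.33717)/0.8129 = 1.64494
z = sin θ / κ = 0.94144/0.8129 = 1.15813
x = ρ cos φ = 1.64494 × cos(101.28°) = -0.32176
y = ρ sin φ = 1.64494 × sin(101.28°) = 1.61316

-0.322 1.613 1.158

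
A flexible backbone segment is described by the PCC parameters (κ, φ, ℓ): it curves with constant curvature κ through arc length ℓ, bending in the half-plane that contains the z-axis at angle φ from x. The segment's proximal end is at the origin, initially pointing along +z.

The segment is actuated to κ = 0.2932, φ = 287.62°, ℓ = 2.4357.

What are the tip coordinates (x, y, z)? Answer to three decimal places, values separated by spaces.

0.252 -0.794 2.234

θ = κ·ℓ = 0.2932 × 2.4357 = 0.71415 rad
ρ = (1 − cos θ)/κ = (1 − 0.75565)/0.2932 = 0.83338
z = sin θ / κ = 0.65497/0.2932 = 2.23388
x = ρ cos φ = 0.83338 × cos(287.62°) = 0.25227
y = ρ sin φ = 0.83338 × sin(287.62°) = -0.79429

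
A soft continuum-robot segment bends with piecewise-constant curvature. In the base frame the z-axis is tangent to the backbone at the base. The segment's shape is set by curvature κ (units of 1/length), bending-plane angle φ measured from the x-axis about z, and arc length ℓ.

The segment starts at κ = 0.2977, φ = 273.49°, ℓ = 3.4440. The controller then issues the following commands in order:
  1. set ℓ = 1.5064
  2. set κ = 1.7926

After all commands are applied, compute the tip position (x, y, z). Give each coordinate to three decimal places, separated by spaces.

0.065 -1.060 0.238

initial: κ=0.2977, φ=273.49°, ℓ=3.4440
cmd 1: set ℓ=1.5064 → (κ,φ,ℓ)=(0.2977,273.49°,1.5064) → tip=(0.0202,-0.3315,1.4564)
cmd 2: set κ=1.7926 → (κ,φ,ℓ)=(1.7926,273.49°,1.5064) → tip=(0.0647,-1.0603,0.2382)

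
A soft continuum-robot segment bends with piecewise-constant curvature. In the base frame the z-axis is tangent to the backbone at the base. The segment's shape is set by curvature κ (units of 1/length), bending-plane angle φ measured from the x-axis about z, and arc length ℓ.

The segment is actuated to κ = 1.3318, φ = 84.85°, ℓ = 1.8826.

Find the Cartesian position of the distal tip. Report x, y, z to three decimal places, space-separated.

0.122 1.350 0.445

θ = κ·ℓ = 1.3318 × 1.8826 = 2.50725 rad
ρ = (1 − cos θ)/κ = (1 − -0.80546)/1.3318 = 1.35565
z = sin θ / κ = 0.59265/1.3318 = 0.44500
x = ρ cos φ = 1.35565 × cos(84.85°) = 0.12169
y = ρ sin φ = 1.35565 × sin(84.85°) = 1.35018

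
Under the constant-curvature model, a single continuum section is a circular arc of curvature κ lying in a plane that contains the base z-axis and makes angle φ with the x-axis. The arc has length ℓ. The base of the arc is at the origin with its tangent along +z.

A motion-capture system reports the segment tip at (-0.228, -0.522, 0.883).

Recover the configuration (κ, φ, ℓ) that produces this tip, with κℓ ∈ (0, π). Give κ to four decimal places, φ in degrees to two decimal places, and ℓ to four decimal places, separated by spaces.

ρ = √(x²+y²) = √(-0.228² + -0.522²) = 0.56962
φ = atan2(y, x) mod 360° = atan2(-0.522, -0.228) = 246.4052°
|p|² = ρ² + z² = 0.56962² + 0.883² = 1.10416
κ = 2ρ / |p|² = 2×0.56962 / 1.10416 = 1.03178
θ = 2·atan2(ρ, z) = 2·atan2(0.56962, 0.883) = 1.14584 rad
ℓ = θ/κ = 1.14584/1.03178 = 1.11055

1.0318 246.41 1.1106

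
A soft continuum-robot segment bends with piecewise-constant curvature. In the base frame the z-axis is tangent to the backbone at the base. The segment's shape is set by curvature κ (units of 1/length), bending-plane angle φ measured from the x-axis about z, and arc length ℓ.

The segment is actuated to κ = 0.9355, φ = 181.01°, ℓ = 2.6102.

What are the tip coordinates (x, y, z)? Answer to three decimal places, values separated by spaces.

θ = κ·ℓ = 0.9355 × 2.6102 = 2.44184 rad
ρ = (1 − cos θ)/κ = (1 − -0.76500)/0.9355 = 1.88669
z = sin θ / κ = 0.64403/0.9355 = 0.68843
x = ρ cos φ = 1.88669 × cos(181.01°) = -1.88640
y = ρ sin φ = 1.88669 × sin(181.01°) = -0.03326

-1.886 -0.033 0.688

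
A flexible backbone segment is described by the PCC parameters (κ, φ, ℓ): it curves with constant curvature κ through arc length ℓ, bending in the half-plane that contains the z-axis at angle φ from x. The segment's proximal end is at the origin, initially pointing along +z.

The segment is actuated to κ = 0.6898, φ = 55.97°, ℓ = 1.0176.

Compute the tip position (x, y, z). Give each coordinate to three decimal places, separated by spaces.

0.192 0.284 0.936

θ = κ·ℓ = 0.6898 × 1.0176 = 0.70194 rad
ρ = (1 − cos θ)/κ = (1 − 0.76359)/0.6898 = 0.34272
z = sin θ / κ = 0.64570/0.6898 = 0.93607
x = ρ cos φ = 0.34272 × cos(55.97°) = 0.19180
y = ρ sin φ = 0.34272 × sin(55.97°) = 0.28403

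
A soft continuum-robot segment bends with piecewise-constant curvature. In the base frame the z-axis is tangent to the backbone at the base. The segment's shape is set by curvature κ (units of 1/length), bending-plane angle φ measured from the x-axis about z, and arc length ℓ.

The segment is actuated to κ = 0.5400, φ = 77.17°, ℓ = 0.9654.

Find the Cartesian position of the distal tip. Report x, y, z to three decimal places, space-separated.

0.055 0.240 0.922

θ = κ·ℓ = 0.5400 × 0.9654 = 0.52132 rad
ρ = (1 − cos θ)/κ = (1 − 0.86716)/0.5400 = 0.24599
z = sin θ / κ = 0.49802/0.5400 = 0.92226
x = ρ cos φ = 0.24599 × cos(77.17°) = 0.05462
y = ρ sin φ = 0.24599 × sin(77.17°) = 0.23985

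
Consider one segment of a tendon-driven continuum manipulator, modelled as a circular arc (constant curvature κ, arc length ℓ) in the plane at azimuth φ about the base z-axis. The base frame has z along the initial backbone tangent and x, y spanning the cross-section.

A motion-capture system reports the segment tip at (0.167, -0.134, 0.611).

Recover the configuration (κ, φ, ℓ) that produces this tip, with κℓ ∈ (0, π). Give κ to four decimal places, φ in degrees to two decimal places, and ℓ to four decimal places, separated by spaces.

1.0216 321.26 0.6599

ρ = √(x²+y²) = √(0.167² + -0.134²) = 0.21411
φ = atan2(y, x) mod 360° = atan2(-0.134, 0.167) = 321.2566°
|p|² = ρ² + z² = 0.21411² + 0.611² = 0.41917
κ = 2ρ / |p|² = 2×0.21411 / 0.41917 = 1.02162
θ = 2·atan2(ρ, z) = 2·atan2(0.21411, 0.611) = 0.67412 rad
ℓ = θ/κ = 0.67412/1.02162 = 0.65985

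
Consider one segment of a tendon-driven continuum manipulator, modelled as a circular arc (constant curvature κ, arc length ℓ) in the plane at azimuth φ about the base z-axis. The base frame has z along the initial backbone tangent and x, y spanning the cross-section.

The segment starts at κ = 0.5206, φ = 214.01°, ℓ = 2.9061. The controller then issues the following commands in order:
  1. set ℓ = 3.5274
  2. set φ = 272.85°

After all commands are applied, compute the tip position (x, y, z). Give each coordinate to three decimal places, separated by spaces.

initial: κ=0.5206, φ=214.01°, ℓ=2.9061
cmd 1: set ℓ=3.5274 → (κ,φ,ℓ)=(0.5206,214.01°,3.5274) → tip=(-2.0102,-1.3564,1.8535)
cmd 2: set φ=272.85° → (κ,φ,ℓ)=(0.5206,272.85°,3.5274) → tip=(0.1206,-2.4220,1.8535)

0.121 -2.422 1.854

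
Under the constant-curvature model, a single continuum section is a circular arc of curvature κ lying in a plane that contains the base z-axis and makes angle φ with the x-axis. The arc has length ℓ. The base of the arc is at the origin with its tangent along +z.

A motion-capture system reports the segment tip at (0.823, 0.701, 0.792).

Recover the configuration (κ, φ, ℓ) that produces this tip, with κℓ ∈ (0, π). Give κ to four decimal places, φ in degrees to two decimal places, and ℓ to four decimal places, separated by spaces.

1.2039 40.42 1.5592

ρ = √(x²+y²) = √(0.823² + 0.701²) = 1.08108
φ = atan2(y, x) mod 360° = atan2(0.701, 0.823) = 40.4231°
|p|² = ρ² + z² = 1.08108² + 0.792² = 1.79599
κ = 2ρ / |p|² = 2×1.08108 / 1.79599 = 1.20388
θ = 2·atan2(ρ, z) = 2·atan2(1.08108, 0.792) = 1.87705 rad
ℓ = θ/κ = 1.87705/1.20388 = 1.55917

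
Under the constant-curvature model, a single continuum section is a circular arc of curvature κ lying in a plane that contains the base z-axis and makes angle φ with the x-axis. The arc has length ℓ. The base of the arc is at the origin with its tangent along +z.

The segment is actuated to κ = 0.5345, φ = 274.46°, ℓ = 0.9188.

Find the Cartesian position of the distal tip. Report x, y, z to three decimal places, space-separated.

0.017 -0.220 0.882

θ = κ·ℓ = 0.5345 × 0.9188 = 0.49110 rad
ρ = (1 − cos θ)/κ = (1 − 0.88182)/0.5345 = 0.22111
z = sin θ / κ = 0.47159/0.5345 = 0.88231
x = ρ cos φ = 0.22111 × cos(274.46°) = 0.01719
y = ρ sin φ = 0.22111 × sin(274.46°) = -0.22044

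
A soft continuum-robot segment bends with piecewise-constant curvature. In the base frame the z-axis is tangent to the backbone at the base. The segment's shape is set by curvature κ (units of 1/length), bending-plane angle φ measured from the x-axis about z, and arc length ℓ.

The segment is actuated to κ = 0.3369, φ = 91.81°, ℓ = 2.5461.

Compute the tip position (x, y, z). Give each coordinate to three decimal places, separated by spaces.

-0.032 1.026 2.245

θ = κ·ℓ = 0.3369 × 2.5461 = 0.85778 rad
ρ = (1 − cos θ)/κ = (1 − 0.65412)/0.3369 = 1.02666
z = sin θ / κ = 0.75639/0.3369 = 2.24516
x = ρ cos φ = 1.02666 × cos(91.81°) = -0.03243
y = ρ sin φ = 1.02666 × sin(91.81°) = 1.02615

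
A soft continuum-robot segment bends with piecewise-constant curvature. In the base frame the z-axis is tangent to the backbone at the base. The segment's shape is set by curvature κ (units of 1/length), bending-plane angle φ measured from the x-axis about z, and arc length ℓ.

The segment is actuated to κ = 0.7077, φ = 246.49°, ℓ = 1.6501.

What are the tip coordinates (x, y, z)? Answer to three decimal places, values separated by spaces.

θ = κ·ℓ = 0.7077 × 1.6501 = 1.16778 rad
ρ = (1 − cos θ)/κ = (1 − 0.39220)/0.7077 = 0.85884
z = sin θ / κ = 0.91988/0.7077 = 1.29982
x = ρ cos φ = 0.85884 × cos(246.49°) = -0.34260
y = ρ sin φ = 0.85884 × sin(246.49°) = -0.78755

-0.343 -0.788 1.300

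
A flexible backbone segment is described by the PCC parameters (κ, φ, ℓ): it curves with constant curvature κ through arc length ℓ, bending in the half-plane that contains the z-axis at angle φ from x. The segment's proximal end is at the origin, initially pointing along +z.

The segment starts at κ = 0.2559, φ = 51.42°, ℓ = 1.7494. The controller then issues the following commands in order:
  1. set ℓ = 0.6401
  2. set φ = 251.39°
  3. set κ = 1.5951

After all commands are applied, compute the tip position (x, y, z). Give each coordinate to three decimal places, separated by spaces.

-0.096 -0.284 0.535

initial: κ=0.2559, φ=51.42°, ℓ=1.7494
cmd 1: set ℓ=0.6401 → (κ,φ,ℓ)=(0.2559,51.42°,0.6401) → tip=(0.0326,0.0409,0.6372)
cmd 2: set φ=251.39° → (κ,φ,ℓ)=(0.2559,251.39°,0.6401) → tip=(-0.0167,-0.0496,0.6372)
cmd 3: set κ=1.5951 → (κ,φ,ℓ)=(1.5951,251.39°,0.6401) → tip=(-0.0955,-0.2837,0.5345)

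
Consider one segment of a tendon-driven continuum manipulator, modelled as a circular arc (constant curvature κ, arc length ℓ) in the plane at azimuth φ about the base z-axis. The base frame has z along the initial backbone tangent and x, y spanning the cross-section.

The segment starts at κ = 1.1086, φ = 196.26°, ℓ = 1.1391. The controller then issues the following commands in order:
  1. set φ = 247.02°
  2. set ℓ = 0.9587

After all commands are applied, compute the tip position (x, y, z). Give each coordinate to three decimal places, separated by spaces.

-0.181 -0.427 0.788

initial: κ=1.1086, φ=196.26°, ℓ=1.1391
cmd 1: set φ=247.02° → (κ,φ,ℓ)=(1.1086,247.02°,1.1391) → tip=(-0.2454,-0.5787,0.8596)
cmd 2: set ℓ=0.9587 → (κ,φ,ℓ)=(1.1086,247.02°,0.9587) → tip=(-0.1809,-0.4265,0.7881)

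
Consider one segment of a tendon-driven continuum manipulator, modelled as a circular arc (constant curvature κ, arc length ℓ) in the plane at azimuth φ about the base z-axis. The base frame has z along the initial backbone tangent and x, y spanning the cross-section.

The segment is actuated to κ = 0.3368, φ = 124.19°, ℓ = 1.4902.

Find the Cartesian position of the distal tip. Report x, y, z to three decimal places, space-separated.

-0.206 0.303 1.428

θ = κ·ℓ = 0.3368 × 1.4902 = 0.50190 rad
ρ = (1 − cos θ)/κ = (1 − 0.87667)/0.3368 = 0.36618
z = sin θ / κ = 0.48109/0.3368 = 1.42842
x = ρ cos φ = 0.36618 × cos(124.19°) = -0.20577
y = ρ sin φ = 0.36618 × sin(124.19°) = 0.30290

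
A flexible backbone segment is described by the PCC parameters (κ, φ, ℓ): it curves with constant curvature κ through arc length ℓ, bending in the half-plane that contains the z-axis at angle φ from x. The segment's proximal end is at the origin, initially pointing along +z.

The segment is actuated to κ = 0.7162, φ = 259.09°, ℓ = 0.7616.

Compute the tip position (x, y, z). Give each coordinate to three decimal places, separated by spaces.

-0.038 -0.199 0.724

θ = κ·ℓ = 0.7162 × 0.7616 = 0.54546 rad
ρ = (1 − cos θ)/κ = (1 − 0.85489)/0.7162 = 0.20261
z = sin θ / κ = 0.51881/0.7162 = 0.72439
x = ρ cos φ = 0.20261 × cos(259.09°) = -0.03835
y = ρ sin φ = 0.20261 × sin(259.09°) = -0.19895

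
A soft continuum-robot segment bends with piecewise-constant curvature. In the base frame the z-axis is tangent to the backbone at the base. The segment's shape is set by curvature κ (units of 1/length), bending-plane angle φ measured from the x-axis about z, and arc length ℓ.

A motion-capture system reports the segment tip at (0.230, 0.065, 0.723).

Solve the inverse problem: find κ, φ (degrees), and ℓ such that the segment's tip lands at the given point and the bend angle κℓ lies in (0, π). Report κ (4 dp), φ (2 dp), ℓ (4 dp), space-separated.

0.8244 15.78 0.7746

ρ = √(x²+y²) = √(0.230² + 0.065²) = 0.23901
φ = atan2(y, x) mod 360° = atan2(0.065, 0.230) = 15.7808°
|p|² = ρ² + z² = 0.23901² + 0.723² = 0.57985
κ = 2ρ / |p|² = 2×0.23901 / 0.57985 = 0.82437
θ = 2·atan2(ρ, z) = 2·atan2(0.23901, 0.723) = 0.63854 rad
ℓ = θ/κ = 0.63854/0.82437 = 0.77457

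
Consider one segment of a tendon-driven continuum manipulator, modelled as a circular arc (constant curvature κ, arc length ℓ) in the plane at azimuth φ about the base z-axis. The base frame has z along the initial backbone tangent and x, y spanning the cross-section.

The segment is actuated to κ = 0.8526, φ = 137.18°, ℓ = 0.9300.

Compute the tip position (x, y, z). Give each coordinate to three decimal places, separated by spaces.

-0.257 0.238 0.836

θ = κ·ℓ = 0.8526 × 0.9300 = 0.79292 rad
ρ = (1 − cos θ)/κ = (1 − 0.70177)/0.8526 = 0.34979
z = sin θ / κ = 0.71240/0.8526 = 0.83557
x = ρ cos φ = 0.34979 × cos(137.18°) = -0.25657
y = ρ sin φ = 0.34979 × sin(137.18°) = 0.23775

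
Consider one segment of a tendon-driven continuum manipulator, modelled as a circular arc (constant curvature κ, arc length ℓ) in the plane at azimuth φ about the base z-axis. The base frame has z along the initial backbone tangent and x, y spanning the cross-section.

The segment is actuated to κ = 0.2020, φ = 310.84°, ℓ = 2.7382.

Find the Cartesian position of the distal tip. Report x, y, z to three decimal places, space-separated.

0.483 -0.558 2.601

θ = κ·ℓ = 0.2020 × 2.7382 = 0.55312 rad
ρ = (1 − cos θ)/κ = (1 − 0.85089)/0.2020 = 0.73816
z = sin θ / κ = 0.52534/0.2020 = 2.60070
x = ρ cos φ = 0.73816 × cos(310.84°) = 0.48272
y = ρ sin φ = 0.73816 × sin(310.84°) = -0.55845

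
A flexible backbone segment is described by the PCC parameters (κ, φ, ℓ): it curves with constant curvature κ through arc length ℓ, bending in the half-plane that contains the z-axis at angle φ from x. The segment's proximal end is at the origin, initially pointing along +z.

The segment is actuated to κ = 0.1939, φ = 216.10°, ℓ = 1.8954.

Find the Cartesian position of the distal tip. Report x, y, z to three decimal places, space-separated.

θ = κ·ℓ = 0.1939 × 1.8954 = 0.36752 rad
ρ = (1 − cos θ)/κ = (1 − 0.93322)/0.1939 = 0.34439
z = sin θ / κ = 0.35930/0.1939 = 1.85302
x = ρ cos φ = 0.34439 × cos(216.10°) = -0.27827
y = ρ sin φ = 0.34439 × sin(216.10°) = -0.20292

-0.278 -0.203 1.853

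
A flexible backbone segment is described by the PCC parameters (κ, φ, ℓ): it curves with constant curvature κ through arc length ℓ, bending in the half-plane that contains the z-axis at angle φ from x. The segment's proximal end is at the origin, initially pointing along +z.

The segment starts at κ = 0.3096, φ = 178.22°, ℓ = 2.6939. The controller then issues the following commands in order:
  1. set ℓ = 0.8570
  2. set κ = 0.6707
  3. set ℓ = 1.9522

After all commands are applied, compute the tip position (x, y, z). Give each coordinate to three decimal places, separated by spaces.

initial: κ=0.3096, φ=178.22°, ℓ=2.6939
cmd 1: set ℓ=0.8570 → (κ,φ,ℓ)=(0.3096,178.22°,0.8570) → tip=(-0.1130,0.0035,0.8470)
cmd 2: set κ=0.6707 → (κ,φ,ℓ)=(0.6707,178.22°,0.8570) → tip=(-0.2395,0.0074,0.8106)
cmd 3: set ℓ=1.9522 → (κ,φ,ℓ)=(0.6707,178.22°,1.9522) → tip=(-1.1050,0.0343,1.4403)

-1.105 0.034 1.440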